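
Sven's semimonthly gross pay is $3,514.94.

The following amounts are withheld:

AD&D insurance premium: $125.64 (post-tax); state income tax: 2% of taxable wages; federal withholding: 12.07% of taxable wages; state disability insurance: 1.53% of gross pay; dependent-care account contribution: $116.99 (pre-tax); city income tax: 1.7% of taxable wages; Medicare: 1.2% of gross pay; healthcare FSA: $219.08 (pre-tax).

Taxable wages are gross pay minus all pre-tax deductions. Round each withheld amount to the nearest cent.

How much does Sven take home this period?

$2,455.96

Dependent-care account contribution: $116.99
Healthcare FSA: $219.08
Pre-tax total = $116.99 + $219.08 = $336.07
Taxable wages = $3,514.94 − $336.07 = $3,178.87
State income tax: $3,178.87 × 0.02 = $63.58
Federal withholding: $3,178.87 × 0.1207 = $383.69
City income tax: $3,178.87 × 0.017 = $54.04
State disability insurance: $3,514.94 × 0.0153 = $53.78
Medicare: $3,514.94 × 0.012 = $42.18
AD&D insurance premium: $125.64
Total deductions = $116.99 + $219.08 + $63.58 + $383.69 + $54.04 + $53.78 + $42.18 + $125.64 = $1,058.98
Net pay = $3,514.94 − $1,058.98 = $2,455.96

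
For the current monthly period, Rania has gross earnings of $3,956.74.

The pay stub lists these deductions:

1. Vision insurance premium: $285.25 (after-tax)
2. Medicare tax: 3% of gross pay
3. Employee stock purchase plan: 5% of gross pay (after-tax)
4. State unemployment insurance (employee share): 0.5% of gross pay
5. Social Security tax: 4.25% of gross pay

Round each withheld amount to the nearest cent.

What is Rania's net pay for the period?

Medicare tax: $3,956.74 × 0.03 = $118.70
State unemployment insurance (employee share): $3,956.74 × 0.005 = $19.78
Social Security tax: $3,956.74 × 0.0425 = $168.16
Employee stock purchase plan: $3,956.74 × 0.05 = $197.84
Vision insurance premium: $285.25
Total deductions = $118.70 + $19.78 + $168.16 + $197.84 + $285.25 = $789.73
Net pay = $3,956.74 − $789.73 = $3,167.01

$3,167.01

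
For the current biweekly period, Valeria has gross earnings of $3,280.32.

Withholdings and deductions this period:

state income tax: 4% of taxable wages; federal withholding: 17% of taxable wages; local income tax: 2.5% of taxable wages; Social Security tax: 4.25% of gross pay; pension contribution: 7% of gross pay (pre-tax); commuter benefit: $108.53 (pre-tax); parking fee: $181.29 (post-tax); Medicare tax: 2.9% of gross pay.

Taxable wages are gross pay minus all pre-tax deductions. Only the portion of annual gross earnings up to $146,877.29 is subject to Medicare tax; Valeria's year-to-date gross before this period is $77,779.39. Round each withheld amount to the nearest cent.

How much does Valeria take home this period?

$1,834.93

Commuter benefit: $108.53
Pension contribution: $3,280.32 × 0.07 = $229.62
Pre-tax total = $108.53 + $229.62 = $338.15
Taxable wages = $3,280.32 − $338.15 = $2,942.17
Federal withholding: $2,942.17 × 0.17 = $500.17
Local income tax: $2,942.17 × 0.025 = $73.55
State income tax: $2,942.17 × 0.04 = $117.69
Medicare tax: cap not yet reached, full $3,280.32 is subject → $3,280.32 × 0.029 = $95.13
Social Security tax: $3,280.32 × 0.0425 = $139.41
Parking fee: $181.29
Total deductions = $108.53 + $229.62 + $500.17 + $73.55 + $117.69 + $95.13 + $139.41 + $181.29 = $1,445.39
Net pay = $3,280.32 − $1,445.39 = $1,834.93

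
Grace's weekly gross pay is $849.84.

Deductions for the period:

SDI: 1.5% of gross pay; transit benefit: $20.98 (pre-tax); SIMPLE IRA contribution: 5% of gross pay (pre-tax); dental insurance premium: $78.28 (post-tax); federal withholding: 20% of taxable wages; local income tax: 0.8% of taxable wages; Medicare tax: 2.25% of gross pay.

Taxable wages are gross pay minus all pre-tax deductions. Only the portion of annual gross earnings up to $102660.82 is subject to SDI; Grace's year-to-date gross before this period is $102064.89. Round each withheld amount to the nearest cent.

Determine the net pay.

Transit benefit: $20.98
SIMPLE IRA contribution: $849.84 × 0.05 = $42.49
Pre-tax total = $20.98 + $42.49 = $63.47
Taxable wages = $849.84 − $63.47 = $786.37
Federal withholding: $786.37 × 0.2 = $157.27
Local income tax: $786.37 × 0.008 = $6.29
Medicare tax: $849.84 × 0.0225 = $19.12
SDI: only $102660.82 − $102064.89 = $595.93 of this check is subject → $595.93 × 0.015 = $8.94
Dental insurance premium: $78.28
Total deductions = $20.98 + $42.49 + $157.27 + $6.29 + $19.12 + $8.94 + $78.28 = $333.37
Net pay = $849.84 − $333.37 = $516.47

$516.47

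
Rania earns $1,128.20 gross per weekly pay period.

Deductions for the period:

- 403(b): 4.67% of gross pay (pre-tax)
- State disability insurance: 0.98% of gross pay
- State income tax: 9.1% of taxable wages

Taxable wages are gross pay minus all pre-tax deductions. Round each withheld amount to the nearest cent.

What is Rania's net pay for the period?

$966.58

403(b): $1,128.20 × 0.0467 = $52.69
Taxable wages = $1,128.20 − $52.69 = $1,075.51
State income tax: $1,075.51 × 0.091 = $97.87
State disability insurance: $1,128.20 × 0.0098 = $11.06
Total deductions = $52.69 + $97.87 + $11.06 = $161.62
Net pay = $1,128.20 − $161.62 = $966.58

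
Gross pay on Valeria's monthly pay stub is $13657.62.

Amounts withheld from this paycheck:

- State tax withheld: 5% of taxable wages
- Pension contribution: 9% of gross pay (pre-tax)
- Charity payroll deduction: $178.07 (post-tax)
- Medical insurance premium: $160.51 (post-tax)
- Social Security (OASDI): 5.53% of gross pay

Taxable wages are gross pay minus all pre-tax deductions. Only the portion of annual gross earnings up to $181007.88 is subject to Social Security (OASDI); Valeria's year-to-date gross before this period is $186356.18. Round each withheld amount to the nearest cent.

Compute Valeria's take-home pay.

$11468.43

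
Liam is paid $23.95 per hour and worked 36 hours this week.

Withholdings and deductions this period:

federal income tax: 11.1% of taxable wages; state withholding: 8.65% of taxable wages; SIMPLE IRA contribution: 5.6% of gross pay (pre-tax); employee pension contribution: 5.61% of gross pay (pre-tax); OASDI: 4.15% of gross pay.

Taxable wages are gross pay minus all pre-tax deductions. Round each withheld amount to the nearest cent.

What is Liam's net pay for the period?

Gross pay: 36 × $23.95 = $862.20
SIMPLE IRA contribution: $862.20 × 0.056 = $48.28
Employee pension contribution: $862.20 × 0.0561 = $48.37
Pre-tax total = $48.28 + $48.37 = $96.65
Taxable wages = $862.20 − $96.65 = $765.55
State withholding: $765.55 × 0.0865 = $66.22
Federal income tax: $765.55 × 0.111 = $84.98
OASDI: $862.20 × 0.0415 = $35.78
Total deductions = $48.28 + $48.37 + $66.22 + $84.98 + $35.78 = $283.63
Net pay = $862.20 − $283.63 = $578.57

$578.57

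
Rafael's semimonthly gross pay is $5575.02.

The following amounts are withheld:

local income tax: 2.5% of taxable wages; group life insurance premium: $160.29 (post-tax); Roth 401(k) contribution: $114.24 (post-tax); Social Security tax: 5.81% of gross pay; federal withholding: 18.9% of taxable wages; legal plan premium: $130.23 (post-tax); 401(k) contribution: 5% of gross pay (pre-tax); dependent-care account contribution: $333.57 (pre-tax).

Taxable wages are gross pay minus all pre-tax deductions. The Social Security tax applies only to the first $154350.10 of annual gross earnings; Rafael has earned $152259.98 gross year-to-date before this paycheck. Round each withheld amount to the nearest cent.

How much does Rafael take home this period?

401(k) contribution: $5575.02 × 0.05 = $278.75
Dependent-care account contribution: $333.57
Pre-tax total = $278.75 + $333.57 = $612.32
Taxable wages = $5575.02 − $612.32 = $4962.70
Local income tax: $4962.70 × 0.025 = $124.07
Federal withholding: $4962.70 × 0.189 = $937.95
Social Security tax: only $154350.10 − $152259.98 = $2090.12 of this check is subject → $2090.12 × 0.0581 = $121.44
Roth 401(k) contribution: $114.24
Legal plan premium: $130.23
Group life insurance premium: $160.29
Total deductions = $278.75 + $333.57 + $124.07 + $937.95 + $121.44 + $114.24 + $130.23 + $160.29 = $2200.54
Net pay = $5575.02 − $2200.54 = $3374.48

$3374.48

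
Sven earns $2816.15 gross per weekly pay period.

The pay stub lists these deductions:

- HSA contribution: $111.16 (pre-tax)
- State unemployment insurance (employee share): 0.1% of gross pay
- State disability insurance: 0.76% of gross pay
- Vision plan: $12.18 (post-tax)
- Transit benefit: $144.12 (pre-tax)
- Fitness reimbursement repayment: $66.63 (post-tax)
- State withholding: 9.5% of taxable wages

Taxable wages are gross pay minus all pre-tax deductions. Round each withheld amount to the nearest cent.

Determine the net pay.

HSA contribution: $111.16
Transit benefit: $144.12
Pre-tax total = $111.16 + $144.12 = $255.28
Taxable wages = $2816.15 − $255.28 = $2560.87
State withholding: $2560.87 × 0.095 = $243.28
State unemployment insurance (employee share): $2816.15 × 0.001 = $2.82
State disability insurance: $2816.15 × 0.0076 = $21.40
Vision plan: $12.18
Fitness reimbursement repayment: $66.63
Total deductions = $111.16 + $144.12 + $243.28 + $2.82 + $21.40 + $12.18 + $66.63 = $601.59
Net pay = $2816.15 − $601.59 = $2214.56

$2214.56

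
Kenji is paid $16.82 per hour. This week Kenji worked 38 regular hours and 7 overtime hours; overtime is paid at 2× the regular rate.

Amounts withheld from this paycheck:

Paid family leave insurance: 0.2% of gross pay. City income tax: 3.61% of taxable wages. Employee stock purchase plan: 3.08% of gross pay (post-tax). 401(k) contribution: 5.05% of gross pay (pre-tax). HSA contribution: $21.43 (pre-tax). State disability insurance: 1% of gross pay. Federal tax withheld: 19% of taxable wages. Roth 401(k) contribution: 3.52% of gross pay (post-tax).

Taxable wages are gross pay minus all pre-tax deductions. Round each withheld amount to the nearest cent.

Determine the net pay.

Regular pay: 38 × $16.82 = $639.16
Overtime pay: 7 × $16.82 × 2 = $235.48
Gross pay = $639.16 + $235.48 = $874.64
HSA contribution: $21.43
401(k) contribution: $874.64 × 0.0505 = $44.17
Pre-tax total = $21.43 + $44.17 = $65.60
Taxable wages = $874.64 − $65.60 = $809.04
Federal tax withheld: $809.04 × 0.19 = $153.72
City income tax: $809.04 × 0.0361 = $29.21
Paid family leave insurance: $874.64 × 0.002 = $1.75
State disability insurance: $874.64 × 0.01 = $8.75
Roth 401(k) contribution: $874.64 × 0.0352 = $30.79
Employee stock purchase plan: $874.64 × 0.0308 = $26.94
Total deductions = $21.43 + $44.17 + $153.72 + $29.21 + $1.75 + $8.75 + $30.79 + $26.94 = $316.76
Net pay = $874.64 − $316.76 = $557.88

$557.88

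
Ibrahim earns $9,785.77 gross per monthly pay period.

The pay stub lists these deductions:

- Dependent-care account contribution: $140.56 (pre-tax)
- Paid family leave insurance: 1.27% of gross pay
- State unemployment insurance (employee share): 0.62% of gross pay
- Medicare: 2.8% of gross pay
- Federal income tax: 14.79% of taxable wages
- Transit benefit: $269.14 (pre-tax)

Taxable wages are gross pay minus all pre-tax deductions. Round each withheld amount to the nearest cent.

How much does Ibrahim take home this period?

$7,530.40

Dependent-care account contribution: $140.56
Transit benefit: $269.14
Pre-tax total = $140.56 + $269.14 = $409.70
Taxable wages = $9,785.77 − $409.70 = $9,376.07
Federal income tax: $9,376.07 × 0.1479 = $1,386.72
State unemployment insurance (employee share): $9,785.77 × 0.0062 = $60.67
Paid family leave insurance: $9,785.77 × 0.0127 = $124.28
Medicare: $9,785.77 × 0.028 = $274.00
Total deductions = $140.56 + $269.14 + $1,386.72 + $60.67 + $124.28 + $274.00 = $2,255.37
Net pay = $9,785.77 − $2,255.37 = $7,530.40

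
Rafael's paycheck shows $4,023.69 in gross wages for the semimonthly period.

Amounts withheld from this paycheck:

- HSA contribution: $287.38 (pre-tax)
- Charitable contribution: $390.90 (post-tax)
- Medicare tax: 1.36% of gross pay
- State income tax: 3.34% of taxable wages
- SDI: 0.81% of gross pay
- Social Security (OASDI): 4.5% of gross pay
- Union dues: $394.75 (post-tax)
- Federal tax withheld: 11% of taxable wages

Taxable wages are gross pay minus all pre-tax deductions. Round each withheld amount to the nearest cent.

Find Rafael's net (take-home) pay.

$2,146.50

HSA contribution: $287.38
Taxable wages = $4,023.69 − $287.38 = $3,736.31
State income tax: $3,736.31 × 0.0334 = $124.79
Federal tax withheld: $3,736.31 × 0.11 = $410.99
Social Security (OASDI): $4,023.69 × 0.045 = $181.07
Medicare tax: $4,023.69 × 0.0136 = $54.72
SDI: $4,023.69 × 0.0081 = $32.59
Union dues: $394.75
Charitable contribution: $390.90
Total deductions = $287.38 + $124.79 + $410.99 + $181.07 + $54.72 + $32.59 + $394.75 + $390.90 = $1,877.19
Net pay = $4,023.69 − $1,877.19 = $2,146.50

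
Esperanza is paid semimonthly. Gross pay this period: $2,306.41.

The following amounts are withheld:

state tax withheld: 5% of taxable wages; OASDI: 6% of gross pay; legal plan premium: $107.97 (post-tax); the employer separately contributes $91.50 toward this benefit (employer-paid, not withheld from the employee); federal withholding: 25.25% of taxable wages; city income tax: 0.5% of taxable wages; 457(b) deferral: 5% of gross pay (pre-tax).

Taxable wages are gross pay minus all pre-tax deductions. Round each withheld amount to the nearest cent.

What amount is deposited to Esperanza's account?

457(b) deferral: $2,306.41 × 0.05 = $115.32
Taxable wages = $2,306.41 − $115.32 = $2,191.09
State tax withheld: $2,191.09 × 0.05 = $109.55
City income tax: $2,191.09 × 0.005 = $10.96
Federal withholding: $2,191.09 × 0.2525 = $553.25
OASDI: $2,306.41 × 0.06 = $138.38
Legal plan premium: $107.97
(Employer's $91.50 toward legal plan premium is not withheld from the employee.)
Total deductions = $115.32 + $109.55 + $10.96 + $553.25 + $138.38 + $107.97 = $1,035.43
Net pay = $2,306.41 − $1,035.43 = $1,270.98

$1,270.98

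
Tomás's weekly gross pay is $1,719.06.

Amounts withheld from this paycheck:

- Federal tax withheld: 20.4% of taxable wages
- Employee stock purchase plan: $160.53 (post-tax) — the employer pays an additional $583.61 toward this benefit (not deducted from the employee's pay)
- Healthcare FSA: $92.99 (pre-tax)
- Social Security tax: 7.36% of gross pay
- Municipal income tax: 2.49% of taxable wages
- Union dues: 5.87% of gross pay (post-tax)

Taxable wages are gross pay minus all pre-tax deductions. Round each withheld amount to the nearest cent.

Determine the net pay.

$865.90

Healthcare FSA: $92.99
Taxable wages = $1,719.06 − $92.99 = $1,626.07
Federal tax withheld: $1,626.07 × 0.204 = $331.72
Municipal income tax: $1,626.07 × 0.0249 = $40.49
Social Security tax: $1,719.06 × 0.0736 = $126.52
Employee stock purchase plan: $160.53
Union dues: $1,719.06 × 0.0587 = $100.91
(Employer's $583.61 toward employee stock purchase plan is not withheld from the employee.)
Total deductions = $92.99 + $331.72 + $40.49 + $126.52 + $160.53 + $100.91 = $853.16
Net pay = $1,719.06 − $853.16 = $865.90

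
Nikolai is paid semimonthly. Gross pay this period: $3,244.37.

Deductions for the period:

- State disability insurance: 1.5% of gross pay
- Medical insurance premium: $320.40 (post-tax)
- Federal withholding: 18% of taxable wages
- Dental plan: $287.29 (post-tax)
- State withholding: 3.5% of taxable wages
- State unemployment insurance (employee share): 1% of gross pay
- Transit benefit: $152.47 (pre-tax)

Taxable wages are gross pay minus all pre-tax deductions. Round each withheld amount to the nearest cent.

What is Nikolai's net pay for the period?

$1,738.34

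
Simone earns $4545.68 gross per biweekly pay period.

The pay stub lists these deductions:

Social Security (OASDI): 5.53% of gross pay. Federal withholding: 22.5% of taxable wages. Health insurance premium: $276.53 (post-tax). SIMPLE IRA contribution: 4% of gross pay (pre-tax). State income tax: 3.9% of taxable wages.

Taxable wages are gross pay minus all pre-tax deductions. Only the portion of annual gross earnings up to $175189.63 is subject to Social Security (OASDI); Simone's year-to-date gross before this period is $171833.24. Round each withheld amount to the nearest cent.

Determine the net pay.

$2749.65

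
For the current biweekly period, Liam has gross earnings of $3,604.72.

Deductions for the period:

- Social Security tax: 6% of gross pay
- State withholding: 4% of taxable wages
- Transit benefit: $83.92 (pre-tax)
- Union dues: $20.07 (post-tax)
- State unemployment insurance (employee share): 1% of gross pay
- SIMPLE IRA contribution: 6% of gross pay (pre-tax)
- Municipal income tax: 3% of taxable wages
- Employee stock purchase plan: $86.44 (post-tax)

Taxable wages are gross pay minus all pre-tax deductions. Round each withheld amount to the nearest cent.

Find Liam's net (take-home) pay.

Transit benefit: $83.92
SIMPLE IRA contribution: $3,604.72 × 0.06 = $216.28
Pre-tax total = $83.92 + $216.28 = $300.20
Taxable wages = $3,604.72 − $300.20 = $3,304.52
State withholding: $3,304.52 × 0.04 = $132.18
Municipal income tax: $3,304.52 × 0.03 = $99.14
State unemployment insurance (employee share): $3,604.72 × 0.01 = $36.05
Social Security tax: $3,604.72 × 0.06 = $216.28
Union dues: $20.07
Employee stock purchase plan: $86.44
Total deductions = $83.92 + $216.28 + $132.18 + $99.14 + $36.05 + $216.28 + $20.07 + $86.44 = $890.36
Net pay = $3,604.72 − $890.36 = $2,714.36

$2,714.36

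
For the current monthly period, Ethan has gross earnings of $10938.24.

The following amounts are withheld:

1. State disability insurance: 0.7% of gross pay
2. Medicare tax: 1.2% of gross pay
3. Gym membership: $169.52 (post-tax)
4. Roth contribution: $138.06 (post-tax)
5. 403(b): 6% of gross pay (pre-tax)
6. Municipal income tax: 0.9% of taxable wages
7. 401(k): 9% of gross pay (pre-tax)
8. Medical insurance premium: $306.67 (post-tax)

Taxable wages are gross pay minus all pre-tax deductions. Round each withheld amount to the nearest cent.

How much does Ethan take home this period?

$8391.75

401(k): $10938.24 × 0.09 = $984.44
403(b): $10938.24 × 0.06 = $656.29
Pre-tax total = $984.44 + $656.29 = $1640.73
Taxable wages = $10938.24 − $1640.73 = $9297.51
Municipal income tax: $9297.51 × 0.009 = $83.68
State disability insurance: $10938.24 × 0.007 = $76.57
Medicare tax: $10938.24 × 0.012 = $131.26
Medical insurance premium: $306.67
Gym membership: $169.52
Roth contribution: $138.06
Total deductions = $984.44 + $656.29 + $83.68 + $76.57 + $131.26 + $306.67 + $169.52 + $138.06 = $2546.49
Net pay = $10938.24 − $2546.49 = $8391.75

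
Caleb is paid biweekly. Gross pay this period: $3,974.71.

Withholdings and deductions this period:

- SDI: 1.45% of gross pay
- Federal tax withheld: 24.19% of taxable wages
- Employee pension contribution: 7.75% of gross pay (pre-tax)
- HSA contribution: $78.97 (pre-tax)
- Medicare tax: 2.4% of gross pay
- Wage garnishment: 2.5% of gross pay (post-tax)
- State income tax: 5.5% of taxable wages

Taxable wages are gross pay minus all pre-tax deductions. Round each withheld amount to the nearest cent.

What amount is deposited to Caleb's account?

$2,270.13

HSA contribution: $78.97
Employee pension contribution: $3,974.71 × 0.0775 = $308.04
Pre-tax total = $78.97 + $308.04 = $387.01
Taxable wages = $3,974.71 − $387.01 = $3,587.70
State income tax: $3,587.70 × 0.055 = $197.32
Federal tax withheld: $3,587.70 × 0.2419 = $867.86
SDI: $3,974.71 × 0.0145 = $57.63
Medicare tax: $3,974.71 × 0.024 = $95.39
Wage garnishment: $3,974.71 × 0.025 = $99.37
Total deductions = $78.97 + $308.04 + $197.32 + $867.86 + $57.63 + $95.39 + $99.37 = $1,704.58
Net pay = $3,974.71 − $1,704.58 = $2,270.13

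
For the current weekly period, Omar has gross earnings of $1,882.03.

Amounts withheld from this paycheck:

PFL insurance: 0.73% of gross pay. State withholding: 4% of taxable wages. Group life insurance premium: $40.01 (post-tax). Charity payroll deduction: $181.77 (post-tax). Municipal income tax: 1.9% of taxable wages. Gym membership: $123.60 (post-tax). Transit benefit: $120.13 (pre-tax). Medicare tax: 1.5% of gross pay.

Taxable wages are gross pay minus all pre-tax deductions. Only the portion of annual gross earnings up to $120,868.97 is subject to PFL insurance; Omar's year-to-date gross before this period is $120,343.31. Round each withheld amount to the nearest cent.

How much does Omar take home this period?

Transit benefit: $120.13
Taxable wages = $1,882.03 − $120.13 = $1,761.90
Municipal income tax: $1,761.90 × 0.019 = $33.48
State withholding: $1,761.90 × 0.04 = $70.48
PFL insurance: only $120,868.97 − $120,343.31 = $525.66 of this check is subject → $525.66 × 0.0073 = $3.84
Medicare tax: $1,882.03 × 0.015 = $28.23
Gym membership: $123.60
Charity payroll deduction: $181.77
Group life insurance premium: $40.01
Total deductions = $120.13 + $33.48 + $70.48 + $3.84 + $28.23 + $123.60 + $181.77 + $40.01 = $601.54
Net pay = $1,882.03 − $601.54 = $1,280.49

$1,280.49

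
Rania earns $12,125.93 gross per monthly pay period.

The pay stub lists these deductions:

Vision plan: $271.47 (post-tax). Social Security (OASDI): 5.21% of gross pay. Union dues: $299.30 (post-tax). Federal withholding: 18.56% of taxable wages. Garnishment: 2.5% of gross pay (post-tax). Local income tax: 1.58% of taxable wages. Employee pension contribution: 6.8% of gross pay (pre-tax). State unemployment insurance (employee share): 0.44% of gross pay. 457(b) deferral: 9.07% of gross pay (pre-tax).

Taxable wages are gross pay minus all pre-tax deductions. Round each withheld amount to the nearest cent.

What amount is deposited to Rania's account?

457(b) deferral: $12,125.93 × 0.0907 = $1,099.82
Employee pension contribution: $12,125.93 × 0.068 = $824.56
Pre-tax total = $1,099.82 + $824.56 = $1,924.38
Taxable wages = $12,125.93 − $1,924.38 = $10,201.55
Federal withholding: $10,201.55 × 0.1856 = $1,893.41
Local income tax: $10,201.55 × 0.0158 = $161.18
Social Security (OASDI): $12,125.93 × 0.0521 = $631.76
State unemployment insurance (employee share): $12,125.93 × 0.0044 = $53.35
Union dues: $299.30
Vision plan: $271.47
Garnishment: $12,125.93 × 0.025 = $303.15
Total deductions = $1,099.82 + $824.56 + $1,893.41 + $161.18 + $631.76 + $53.35 + $299.30 + $271.47 + $303.15 = $5,538.00
Net pay = $12,125.93 − $5,538.00 = $6,587.93

$6,587.93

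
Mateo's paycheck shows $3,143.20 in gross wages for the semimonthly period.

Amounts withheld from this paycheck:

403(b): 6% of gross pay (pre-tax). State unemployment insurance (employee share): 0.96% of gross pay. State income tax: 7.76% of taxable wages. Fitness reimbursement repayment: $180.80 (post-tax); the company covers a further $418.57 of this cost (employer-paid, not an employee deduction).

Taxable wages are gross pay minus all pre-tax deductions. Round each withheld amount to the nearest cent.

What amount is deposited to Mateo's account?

$2,514.36

403(b): $3,143.20 × 0.06 = $188.59
Taxable wages = $3,143.20 − $188.59 = $2,954.61
State income tax: $2,954.61 × 0.0776 = $229.28
State unemployment insurance (employee share): $3,143.20 × 0.0096 = $30.17
Fitness reimbursement repayment: $180.80
(Employer's $418.57 toward fitness reimbursement repayment is not withheld from the employee.)
Total deductions = $188.59 + $229.28 + $30.17 + $180.80 = $628.84
Net pay = $3,143.20 − $628.84 = $2,514.36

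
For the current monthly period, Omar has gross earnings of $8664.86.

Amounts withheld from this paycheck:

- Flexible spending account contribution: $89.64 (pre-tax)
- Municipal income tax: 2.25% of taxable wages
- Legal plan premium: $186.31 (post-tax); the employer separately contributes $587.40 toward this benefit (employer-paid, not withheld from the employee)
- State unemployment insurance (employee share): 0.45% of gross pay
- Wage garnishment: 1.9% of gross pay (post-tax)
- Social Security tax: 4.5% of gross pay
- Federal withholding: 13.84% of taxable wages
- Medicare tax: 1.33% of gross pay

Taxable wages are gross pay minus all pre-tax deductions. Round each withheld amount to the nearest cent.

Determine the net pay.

$6300.38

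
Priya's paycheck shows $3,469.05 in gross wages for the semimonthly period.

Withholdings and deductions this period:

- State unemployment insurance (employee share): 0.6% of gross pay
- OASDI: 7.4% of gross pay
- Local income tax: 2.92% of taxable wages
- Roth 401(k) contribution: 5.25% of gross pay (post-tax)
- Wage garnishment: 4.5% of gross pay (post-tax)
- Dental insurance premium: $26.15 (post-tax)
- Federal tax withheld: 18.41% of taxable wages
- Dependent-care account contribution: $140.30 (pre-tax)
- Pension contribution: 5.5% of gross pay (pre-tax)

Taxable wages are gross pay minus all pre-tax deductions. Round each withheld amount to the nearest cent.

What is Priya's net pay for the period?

$1,826.71

Dependent-care account contribution: $140.30
Pension contribution: $3,469.05 × 0.055 = $190.80
Pre-tax total = $140.30 + $190.80 = $331.10
Taxable wages = $3,469.05 − $331.10 = $3,137.95
Local income tax: $3,137.95 × 0.0292 = $91.63
Federal tax withheld: $3,137.95 × 0.1841 = $577.70
OASDI: $3,469.05 × 0.074 = $256.71
State unemployment insurance (employee share): $3,469.05 × 0.006 = $20.81
Wage garnishment: $3,469.05 × 0.045 = $156.11
Roth 401(k) contribution: $3,469.05 × 0.0525 = $182.13
Dental insurance premium: $26.15
Total deductions = $140.30 + $190.80 + $91.63 + $577.70 + $256.71 + $20.81 + $156.11 + $182.13 + $26.15 = $1,642.34
Net pay = $3,469.05 − $1,642.34 = $1,826.71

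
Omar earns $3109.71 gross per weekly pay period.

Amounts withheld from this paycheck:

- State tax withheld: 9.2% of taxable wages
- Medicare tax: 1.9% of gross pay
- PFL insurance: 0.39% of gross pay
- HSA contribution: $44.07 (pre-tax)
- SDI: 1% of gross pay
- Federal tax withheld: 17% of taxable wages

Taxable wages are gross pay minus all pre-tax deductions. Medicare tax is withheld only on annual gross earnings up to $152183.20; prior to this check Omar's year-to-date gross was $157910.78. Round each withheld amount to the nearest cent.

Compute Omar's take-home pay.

HSA contribution: $44.07
Taxable wages = $3109.71 − $44.07 = $3065.64
Federal tax withheld: $3065.64 × 0.17 = $521.16
State tax withheld: $3065.64 × 0.092 = $282.04
SDI: $3109.71 × 0.01 = $31.10
Medicare tax: annual cap $152183.20 already reached (YTD $157910.78), so $0.00
PFL insurance: $3109.71 × 0.0039 = $12.13
Total deductions = $44.07 + $521.16 + $282.04 + $31.10 + $0.00 + $12.13 = $890.50
Net pay = $3109.71 − $890.50 = $2219.21

$2219.21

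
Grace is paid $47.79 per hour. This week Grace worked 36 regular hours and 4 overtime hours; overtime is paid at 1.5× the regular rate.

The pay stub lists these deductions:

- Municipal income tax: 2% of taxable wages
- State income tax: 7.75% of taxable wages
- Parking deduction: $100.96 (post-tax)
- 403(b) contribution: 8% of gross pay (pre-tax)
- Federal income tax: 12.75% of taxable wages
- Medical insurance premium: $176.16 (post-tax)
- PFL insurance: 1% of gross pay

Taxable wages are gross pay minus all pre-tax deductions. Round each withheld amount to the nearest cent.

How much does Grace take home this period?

$1,133.94

Regular pay: 36 × $47.79 = $1,720.44
Overtime pay: 4 × $47.79 × 1.5 = $286.74
Gross pay = $1,720.44 + $286.74 = $2,007.18
403(b) contribution: $2,007.18 × 0.08 = $160.57
Taxable wages = $2,007.18 − $160.57 = $1,846.61
Municipal income tax: $1,846.61 × 0.02 = $36.93
Federal income tax: $1,846.61 × 0.1275 = $235.44
State income tax: $1,846.61 × 0.0775 = $143.11
PFL insurance: $2,007.18 × 0.01 = $20.07
Parking deduction: $100.96
Medical insurance premium: $176.16
Total deductions = $160.57 + $36.93 + $235.44 + $143.11 + $20.07 + $100.96 + $176.16 = $873.24
Net pay = $2,007.18 − $873.24 = $1,133.94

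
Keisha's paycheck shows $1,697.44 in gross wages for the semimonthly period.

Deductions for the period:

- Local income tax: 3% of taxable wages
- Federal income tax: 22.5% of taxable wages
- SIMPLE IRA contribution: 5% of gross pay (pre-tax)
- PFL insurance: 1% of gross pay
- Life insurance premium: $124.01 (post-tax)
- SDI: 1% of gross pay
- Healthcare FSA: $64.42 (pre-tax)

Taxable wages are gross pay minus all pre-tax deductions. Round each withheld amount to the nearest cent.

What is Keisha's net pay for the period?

SIMPLE IRA contribution: $1,697.44 × 0.05 = $84.87
Healthcare FSA: $64.42
Pre-tax total = $84.87 + $64.42 = $149.29
Taxable wages = $1,697.44 − $149.29 = $1,548.15
Local income tax: $1,548.15 × 0.03 = $46.44
Federal income tax: $1,548.15 × 0.225 = $348.33
SDI: $1,697.44 × 0.01 = $16.97
PFL insurance: $1,697.44 × 0.01 = $16.97
Life insurance premium: $124.01
Total deductions = $84.87 + $64.42 + $46.44 + $348.33 + $16.97 + $16.97 + $124.01 = $702.01
Net pay = $1,697.44 − $702.01 = $995.43

$995.43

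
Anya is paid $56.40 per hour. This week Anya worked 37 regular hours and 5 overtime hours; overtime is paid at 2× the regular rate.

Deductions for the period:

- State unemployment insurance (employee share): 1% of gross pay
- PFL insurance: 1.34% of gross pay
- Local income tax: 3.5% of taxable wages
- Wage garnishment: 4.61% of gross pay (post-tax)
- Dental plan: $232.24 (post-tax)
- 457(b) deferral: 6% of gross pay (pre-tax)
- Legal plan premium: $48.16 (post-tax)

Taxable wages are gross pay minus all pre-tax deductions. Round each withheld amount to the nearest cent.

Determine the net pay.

$1939.91

Regular pay: 37 × $56.40 = $2086.80
Overtime pay: 5 × $56.40 × 2 = $564.00
Gross pay = $2086.80 + $564.00 = $2650.80
457(b) deferral: $2650.80 × 0.06 = $159.05
Taxable wages = $2650.80 − $159.05 = $2491.75
Local income tax: $2491.75 × 0.035 = $87.21
State unemployment insurance (employee share): $2650.80 × 0.01 = $26.51
PFL insurance: $2650.80 × 0.0134 = $35.52
Dental plan: $232.24
Legal plan premium: $48.16
Wage garnishment: $2650.80 × 0.0461 = $122.20
Total deductions = $159.05 + $87.21 + $26.51 + $35.52 + $232.24 + $48.16 + $122.20 = $710.89
Net pay = $2650.80 − $710.89 = $1939.91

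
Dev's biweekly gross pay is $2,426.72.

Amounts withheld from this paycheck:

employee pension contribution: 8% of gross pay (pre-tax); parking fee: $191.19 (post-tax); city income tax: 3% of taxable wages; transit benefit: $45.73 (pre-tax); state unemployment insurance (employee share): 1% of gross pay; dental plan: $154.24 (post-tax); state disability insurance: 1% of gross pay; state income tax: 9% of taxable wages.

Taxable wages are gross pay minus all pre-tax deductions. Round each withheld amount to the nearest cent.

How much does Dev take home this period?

$1,530.45

Transit benefit: $45.73
Employee pension contribution: $2,426.72 × 0.08 = $194.14
Pre-tax total = $45.73 + $194.14 = $239.87
Taxable wages = $2,426.72 − $239.87 = $2,186.85
State income tax: $2,186.85 × 0.09 = $196.82
City income tax: $2,186.85 × 0.03 = $65.61
State unemployment insurance (employee share): $2,426.72 × 0.01 = $24.27
State disability insurance: $2,426.72 × 0.01 = $24.27
Dental plan: $154.24
Parking fee: $191.19
Total deductions = $45.73 + $194.14 + $196.82 + $65.61 + $24.27 + $24.27 + $154.24 + $191.19 = $896.27
Net pay = $2,426.72 − $896.27 = $1,530.45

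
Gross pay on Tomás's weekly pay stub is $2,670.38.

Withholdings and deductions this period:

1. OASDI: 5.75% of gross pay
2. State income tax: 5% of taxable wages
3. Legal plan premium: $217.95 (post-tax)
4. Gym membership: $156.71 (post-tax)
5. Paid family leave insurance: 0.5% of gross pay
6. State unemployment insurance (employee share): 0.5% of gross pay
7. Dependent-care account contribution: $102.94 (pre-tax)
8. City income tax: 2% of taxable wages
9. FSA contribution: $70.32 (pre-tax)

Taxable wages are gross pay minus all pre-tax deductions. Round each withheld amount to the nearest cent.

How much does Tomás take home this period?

FSA contribution: $70.32
Dependent-care account contribution: $102.94
Pre-tax total = $70.32 + $102.94 = $173.26
Taxable wages = $2,670.38 − $173.26 = $2,497.12
State income tax: $2,497.12 × 0.05 = $124.86
City income tax: $2,497.12 × 0.02 = $49.94
State unemployment insurance (employee share): $2,670.38 × 0.005 = $13.35
OASDI: $2,670.38 × 0.0575 = $153.55
Paid family leave insurance: $2,670.38 × 0.005 = $13.35
Gym membership: $156.71
Legal plan premium: $217.95
Total deductions = $70.32 + $102.94 + $124.86 + $49.94 + $13.35 + $153.55 + $13.35 + $156.71 + $217.95 = $902.97
Net pay = $2,670.38 − $902.97 = $1,767.41

$1,767.41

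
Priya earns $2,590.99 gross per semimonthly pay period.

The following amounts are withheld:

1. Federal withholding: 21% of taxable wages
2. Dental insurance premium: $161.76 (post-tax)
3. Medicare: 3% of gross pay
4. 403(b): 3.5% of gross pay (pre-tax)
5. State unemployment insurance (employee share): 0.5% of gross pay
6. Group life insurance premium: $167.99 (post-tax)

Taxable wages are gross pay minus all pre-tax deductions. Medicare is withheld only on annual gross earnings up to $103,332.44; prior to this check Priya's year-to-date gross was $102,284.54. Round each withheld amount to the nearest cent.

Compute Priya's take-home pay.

403(b): $2,590.99 × 0.035 = $90.68
Taxable wages = $2,590.99 − $90.68 = $2,500.31
Federal withholding: $2,500.31 × 0.21 = $525.07
Medicare: only $103,332.44 − $102,284.54 = $1,047.90 of this check is subject → $1,047.90 × 0.03 = $31.44
State unemployment insurance (employee share): $2,590.99 × 0.005 = $12.95
Dental insurance premium: $161.76
Group life insurance premium: $167.99
Total deductions = $90.68 + $525.07 + $31.44 + $12.95 + $161.76 + $167.99 = $989.89
Net pay = $2,590.99 − $989.89 = $1,601.10

$1,601.10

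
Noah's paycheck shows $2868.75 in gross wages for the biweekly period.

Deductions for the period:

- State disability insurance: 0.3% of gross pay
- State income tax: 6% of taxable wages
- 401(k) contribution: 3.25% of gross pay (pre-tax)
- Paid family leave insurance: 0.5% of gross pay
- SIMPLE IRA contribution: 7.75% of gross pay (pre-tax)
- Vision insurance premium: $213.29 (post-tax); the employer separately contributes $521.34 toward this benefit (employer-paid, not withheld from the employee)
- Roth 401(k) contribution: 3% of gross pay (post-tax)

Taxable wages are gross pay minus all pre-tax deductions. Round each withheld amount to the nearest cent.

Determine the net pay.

SIMPLE IRA contribution: $2868.75 × 0.0775 = $222.33
401(k) contribution: $2868.75 × 0.0325 = $93.23
Pre-tax total = $222.33 + $93.23 = $315.56
Taxable wages = $2868.75 − $315.56 = $2553.19
State income tax: $2553.19 × 0.06 = $153.19
State disability insurance: $2868.75 × 0.003 = $8.61
Paid family leave insurance: $2868.75 × 0.005 = $14.34
Roth 401(k) contribution: $2868.75 × 0.03 = $86.06
Vision insurance premium: $213.29
(Employer's $521.34 toward vision insurance premium is not withheld from the employee.)
Total deductions = $222.33 + $93.23 + $153.19 + $8.61 + $14.34 + $86.06 + $213.29 = $791.05
Net pay = $2868.75 − $791.05 = $2077.70

$2077.70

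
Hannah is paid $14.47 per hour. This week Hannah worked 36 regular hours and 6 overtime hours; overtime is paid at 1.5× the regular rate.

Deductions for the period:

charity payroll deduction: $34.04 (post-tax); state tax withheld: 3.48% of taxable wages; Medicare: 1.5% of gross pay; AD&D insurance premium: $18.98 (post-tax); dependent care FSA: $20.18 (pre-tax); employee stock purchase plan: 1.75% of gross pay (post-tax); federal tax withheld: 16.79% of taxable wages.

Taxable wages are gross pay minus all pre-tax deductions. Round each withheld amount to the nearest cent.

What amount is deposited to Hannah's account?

$428.88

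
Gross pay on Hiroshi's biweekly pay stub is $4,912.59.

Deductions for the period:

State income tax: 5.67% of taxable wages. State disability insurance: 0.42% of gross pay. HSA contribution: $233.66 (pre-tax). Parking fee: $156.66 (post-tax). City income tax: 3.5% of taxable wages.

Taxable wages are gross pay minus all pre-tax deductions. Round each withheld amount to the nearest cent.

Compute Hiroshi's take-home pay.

HSA contribution: $233.66
Taxable wages = $4,912.59 − $233.66 = $4,678.93
City income tax: $4,678.93 × 0.035 = $163.76
State income tax: $4,678.93 × 0.0567 = $265.30
State disability insurance: $4,912.59 × 0.0042 = $20.63
Parking fee: $156.66
Total deductions = $233.66 + $163.76 + $265.30 + $20.63 + $156.66 = $840.01
Net pay = $4,912.59 − $840.01 = $4,072.58

$4,072.58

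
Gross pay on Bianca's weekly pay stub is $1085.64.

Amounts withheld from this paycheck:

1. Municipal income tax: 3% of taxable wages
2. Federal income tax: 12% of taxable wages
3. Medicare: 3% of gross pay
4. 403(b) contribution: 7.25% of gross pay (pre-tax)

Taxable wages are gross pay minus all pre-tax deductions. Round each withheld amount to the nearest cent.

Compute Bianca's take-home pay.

$823.32

403(b) contribution: $1085.64 × 0.0725 = $78.71
Taxable wages = $1085.64 − $78.71 = $1006.93
Federal income tax: $1006.93 × 0.12 = $120.83
Municipal income tax: $1006.93 × 0.03 = $30.21
Medicare: $1085.64 × 0.03 = $32.57
Total deductions = $78.71 + $120.83 + $30.21 + $32.57 = $262.32
Net pay = $1085.64 − $262.32 = $823.32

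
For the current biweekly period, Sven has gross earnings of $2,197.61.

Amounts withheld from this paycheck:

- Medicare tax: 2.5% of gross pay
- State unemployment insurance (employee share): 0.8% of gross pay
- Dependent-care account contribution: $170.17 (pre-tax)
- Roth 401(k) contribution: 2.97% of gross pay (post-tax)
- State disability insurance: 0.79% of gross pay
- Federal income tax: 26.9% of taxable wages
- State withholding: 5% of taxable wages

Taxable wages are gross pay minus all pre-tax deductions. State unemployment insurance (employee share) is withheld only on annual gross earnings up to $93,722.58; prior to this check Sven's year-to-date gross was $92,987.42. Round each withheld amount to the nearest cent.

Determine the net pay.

$1,237.24

Dependent-care account contribution: $170.17
Taxable wages = $2,197.61 − $170.17 = $2,027.44
Federal income tax: $2,027.44 × 0.269 = $545.38
State withholding: $2,027.44 × 0.05 = $101.37
Medicare tax: $2,197.61 × 0.025 = $54.94
State disability insurance: $2,197.61 × 0.0079 = $17.36
State unemployment insurance (employee share): only $93,722.58 − $92,987.42 = $735.16 of this check is subject → $735.16 × 0.008 = $5.88
Roth 401(k) contribution: $2,197.61 × 0.0297 = $65.27
Total deductions = $170.17 + $545.38 + $101.37 + $54.94 + $17.36 + $5.88 + $65.27 = $960.37
Net pay = $2,197.61 − $960.37 = $1,237.24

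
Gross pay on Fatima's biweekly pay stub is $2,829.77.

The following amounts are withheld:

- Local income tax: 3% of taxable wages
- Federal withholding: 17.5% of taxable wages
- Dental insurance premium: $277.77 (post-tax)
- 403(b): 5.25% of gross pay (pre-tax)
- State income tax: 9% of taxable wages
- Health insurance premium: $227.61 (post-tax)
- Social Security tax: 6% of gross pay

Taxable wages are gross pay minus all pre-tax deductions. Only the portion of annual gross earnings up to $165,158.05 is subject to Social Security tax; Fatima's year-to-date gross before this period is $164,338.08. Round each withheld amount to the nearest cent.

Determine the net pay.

403(b): $2,829.77 × 0.0525 = $148.56
Taxable wages = $2,829.77 − $148.56 = $2,681.21
Local income tax: $2,681.21 × 0.03 = $80.44
State income tax: $2,681.21 × 0.09 = $241.31
Federal withholding: $2,681.21 × 0.175 = $469.21
Social Security tax: only $165,158.05 − $164,338.08 = $819.97 of this check is subject → $819.97 × 0.06 = $49.20
Health insurance premium: $227.61
Dental insurance premium: $277.77
Total deductions = $148.56 + $80.44 + $241.31 + $469.21 + $49.20 + $227.61 + $277.77 = $1,494.10
Net pay = $2,829.77 − $1,494.10 = $1,335.67

$1,335.67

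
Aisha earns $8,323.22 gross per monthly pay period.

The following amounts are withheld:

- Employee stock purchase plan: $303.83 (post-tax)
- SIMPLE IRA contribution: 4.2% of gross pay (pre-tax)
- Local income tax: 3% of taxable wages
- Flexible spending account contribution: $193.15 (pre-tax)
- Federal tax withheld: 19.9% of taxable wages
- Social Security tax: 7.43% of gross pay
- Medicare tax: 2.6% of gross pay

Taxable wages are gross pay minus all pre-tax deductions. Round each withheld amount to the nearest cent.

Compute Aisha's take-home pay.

SIMPLE IRA contribution: $8,323.22 × 0.042 = $349.58
Flexible spending account contribution: $193.15
Pre-tax total = $349.58 + $193.15 = $542.73
Taxable wages = $8,323.22 − $542.73 = $7,780.49
Local income tax: $7,780.49 × 0.03 = $233.41
Federal tax withheld: $7,780.49 × 0.199 = $1,548.32
Medicare tax: $8,323.22 × 0.026 = $216.40
Social Security tax: $8,323.22 × 0.0743 = $618.42
Employee stock purchase plan: $303.83
Total deductions = $349.58 + $193.15 + $233.41 + $1,548.32 + $216.40 + $618.42 + $303.83 = $3,463.11
Net pay = $8,323.22 − $3,463.11 = $4,860.11

$4,860.11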